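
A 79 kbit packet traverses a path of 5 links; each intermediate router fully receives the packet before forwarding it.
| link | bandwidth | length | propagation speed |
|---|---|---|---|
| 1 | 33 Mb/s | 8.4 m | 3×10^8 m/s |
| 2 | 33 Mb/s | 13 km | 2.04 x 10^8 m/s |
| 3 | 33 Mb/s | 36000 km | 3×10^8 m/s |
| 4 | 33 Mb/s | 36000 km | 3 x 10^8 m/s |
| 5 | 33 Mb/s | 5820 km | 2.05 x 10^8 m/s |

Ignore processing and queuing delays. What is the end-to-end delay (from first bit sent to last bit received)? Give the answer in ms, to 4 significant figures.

280.4 ms

L = 79000 bits.
Transmission delay per hop = L/R = 79000/33000000 = 2.39394 ms; 5 hops → 11.9697 ms.
Propagation delays (d/s per hop): 2.8e-05, 0.0637255, 120, 120, 28.3902 ms; sum = 268.454 ms.
End-to-end = 280.4 ms.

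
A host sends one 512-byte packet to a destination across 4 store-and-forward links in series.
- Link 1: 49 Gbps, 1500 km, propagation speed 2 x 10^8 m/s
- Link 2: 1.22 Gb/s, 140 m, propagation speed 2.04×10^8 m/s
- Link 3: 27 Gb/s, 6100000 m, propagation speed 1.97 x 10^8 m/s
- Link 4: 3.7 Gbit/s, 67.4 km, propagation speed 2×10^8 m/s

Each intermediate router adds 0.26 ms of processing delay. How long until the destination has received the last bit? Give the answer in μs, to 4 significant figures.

39590 μs

L = 512 × 8 = 4096 bits.
Transmission delays (L/R per hop): 0.0835918, 3.35738, 0.151704, 1.10703 μs; sum = 4.6997 μs.
Propagation delays (d/s per hop): 7500, 0.686275, 30964.5, 337 μs; sum = 38802.2 μs.
Processing at 3 router(s): 3 × 0.26 ms = 780 μs.
End-to-end = 39590 μs.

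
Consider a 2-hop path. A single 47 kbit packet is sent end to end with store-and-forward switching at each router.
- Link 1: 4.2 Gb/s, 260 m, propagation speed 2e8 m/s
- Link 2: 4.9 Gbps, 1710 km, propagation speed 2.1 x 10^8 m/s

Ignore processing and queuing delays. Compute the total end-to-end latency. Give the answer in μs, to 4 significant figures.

8165 μs

L = 47000 bits.
Transmission delays (L/R per hop): 11.1905, 9.59184 μs; sum = 20.7823 μs.
Propagation delays (d/s per hop): 1.3, 8142.86 μs; sum = 8144.16 μs.
End-to-end = 8165 μs.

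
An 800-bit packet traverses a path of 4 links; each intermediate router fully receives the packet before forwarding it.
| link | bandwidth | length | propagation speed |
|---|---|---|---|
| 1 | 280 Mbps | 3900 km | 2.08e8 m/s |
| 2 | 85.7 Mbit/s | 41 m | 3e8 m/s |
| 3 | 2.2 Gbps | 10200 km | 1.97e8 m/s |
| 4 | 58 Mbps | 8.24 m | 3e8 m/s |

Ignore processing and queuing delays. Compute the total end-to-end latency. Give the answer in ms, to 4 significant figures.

Transmission delays (L/R per hop): 0.00285714, 0.00933489, 0.000363636, 0.0137931 ms; sum = 0.0263488 ms.
Propagation delays (d/s per hop): 18.75, 0.000136667, 51.7766, 2.74667e-05 ms; sum = 70.5268 ms.
End-to-end = 70.55 ms.

70.55 ms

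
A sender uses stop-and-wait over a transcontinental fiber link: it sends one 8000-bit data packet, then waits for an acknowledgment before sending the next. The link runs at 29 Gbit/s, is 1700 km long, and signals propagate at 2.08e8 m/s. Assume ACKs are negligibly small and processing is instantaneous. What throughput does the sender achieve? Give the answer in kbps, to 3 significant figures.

489 kbps

t_tx = L/R = 8000/29000000000 = 2.75862e-07 s.
t_prop = 1700000/208000000 = 0.00817308 s; RTT = 0.0163462 s.
Cycle = t_tx + RTT = 0.0163464 s.
Throughput = L / cycle = 8000 / 0.0163464 = 489 kbps.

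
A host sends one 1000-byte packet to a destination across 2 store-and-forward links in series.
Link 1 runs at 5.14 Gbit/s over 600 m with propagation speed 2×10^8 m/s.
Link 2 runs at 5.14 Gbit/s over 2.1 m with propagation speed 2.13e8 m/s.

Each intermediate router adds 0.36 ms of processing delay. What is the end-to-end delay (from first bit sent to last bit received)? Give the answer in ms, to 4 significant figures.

L = 1000 × 8 = 8000 bits.
Transmission delay per hop = L/R = 8000/5140000000 = 0.00155642 ms; 2 hops → 0.00311284 ms.
Propagation delays (d/s per hop): 0.003, 9.85915e-06 ms; sum = 0.00300986 ms.
Processing at 1 router(s): 1 × 0.36 ms = 0.36 ms.
End-to-end = 0.3661 ms.

0.3661 ms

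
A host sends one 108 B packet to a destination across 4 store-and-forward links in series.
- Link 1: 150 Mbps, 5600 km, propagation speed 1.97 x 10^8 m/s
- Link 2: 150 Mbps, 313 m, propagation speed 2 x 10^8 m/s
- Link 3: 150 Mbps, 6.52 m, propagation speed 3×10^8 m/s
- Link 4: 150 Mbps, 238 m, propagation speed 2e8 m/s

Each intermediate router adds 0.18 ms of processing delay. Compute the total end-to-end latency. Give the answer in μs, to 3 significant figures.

L = 108 × 8 = 864 bits.
Transmission delay per hop = L/R = 864/150000000 = 5.76 μs; 4 hops → 23.04 μs.
Propagation delays (d/s per hop): 28426.4, 1.565, 0.0217333, 1.19 μs; sum = 28429.2 μs.
Processing at 3 router(s): 3 × 0.18 ms = 540 μs.
End-to-end = 29000 μs.

29000 μs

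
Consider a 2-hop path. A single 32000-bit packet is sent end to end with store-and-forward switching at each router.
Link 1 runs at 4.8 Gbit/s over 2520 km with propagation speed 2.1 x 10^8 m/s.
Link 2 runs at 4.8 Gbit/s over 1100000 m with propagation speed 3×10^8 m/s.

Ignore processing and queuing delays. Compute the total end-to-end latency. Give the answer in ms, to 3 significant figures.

15.7 ms

Transmission delay per hop = L/R = 32000/4800000000 = 0.00666667 ms; 2 hops → 0.0133333 ms.
Propagation delays (d/s per hop): 12, 3.66667 ms; sum = 15.6667 ms.
End-to-end = 15.7 ms.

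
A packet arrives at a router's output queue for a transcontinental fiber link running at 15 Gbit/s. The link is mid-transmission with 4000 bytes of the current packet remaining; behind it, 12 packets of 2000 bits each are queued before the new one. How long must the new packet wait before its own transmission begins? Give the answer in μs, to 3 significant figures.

Each queued packet: L/R = 2000/15000000000 = 0.133333 μs.
12 queued → 1.6 μs.
Plus remaining 32000 bits of current packet: 2.13333 μs.
Queuing delay = 3.73 μs.

3.73 μs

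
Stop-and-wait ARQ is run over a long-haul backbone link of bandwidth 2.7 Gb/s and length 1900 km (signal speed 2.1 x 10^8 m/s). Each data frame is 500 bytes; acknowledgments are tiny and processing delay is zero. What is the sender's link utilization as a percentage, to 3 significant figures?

t_tx = L/R = 4000/2700000000 = 1.48148e-06 s.
t_prop = 1900000/210000000 = 0.00904762 s; RTT = 0.0180952 s.
Cycle = t_tx + RTT = 0.0180967 s.
Utilization = t_tx / cycle = 1.48148e-06/0.0180967 = 0.00819 %.

0.00819 %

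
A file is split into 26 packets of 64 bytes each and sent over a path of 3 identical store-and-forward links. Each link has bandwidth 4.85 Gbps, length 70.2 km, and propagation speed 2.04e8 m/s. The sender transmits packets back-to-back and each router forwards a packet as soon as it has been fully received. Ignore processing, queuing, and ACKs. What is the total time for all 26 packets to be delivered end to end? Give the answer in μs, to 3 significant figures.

Per-hop transmission t_tx = L/R = 512/4850000000 = 0.105567 μs.
Per-hop propagation t_prop = 70200/204000000 = 344.118 μs.
Pipeline fill: first packet needs 3·t_tx to clear all hops; remaining 25 packets each add one t_tx.
Total = (3+26-1)·t_tx + 3·t_prop = 28·0.105567 + 3·344.118 = 1040 μs.

1040 μs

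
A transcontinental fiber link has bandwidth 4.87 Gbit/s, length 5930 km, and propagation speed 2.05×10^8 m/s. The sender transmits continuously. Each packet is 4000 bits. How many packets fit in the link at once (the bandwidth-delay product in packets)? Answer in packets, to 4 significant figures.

35220 packets

Propagation delay = 5930000 / 2.05e+08 = 0.0289268 s.
BDP = R × t_prop = 4870000000 × 0.0289268 = 140874000 bits.
In packets of 4000 bits: 35220 packets.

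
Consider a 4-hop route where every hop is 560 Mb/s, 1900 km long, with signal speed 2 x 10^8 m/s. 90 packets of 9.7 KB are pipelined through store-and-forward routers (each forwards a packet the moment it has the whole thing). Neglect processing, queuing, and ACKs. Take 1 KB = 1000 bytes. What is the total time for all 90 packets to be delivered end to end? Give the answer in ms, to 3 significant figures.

Per-hop transmission t_tx = L/R = 77600/560000000 = 0.138571 ms.
Per-hop propagation t_prop = 1900000/200000000 = 9.5 ms.
Pipeline fill: first packet needs 4·t_tx to clear all hops; remaining 89 packets each add one t_tx.
Total = (4+90-1)·t_tx + 4·t_prop = 93·0.138571 + 4·9.5 = 50.9 ms.

50.9 ms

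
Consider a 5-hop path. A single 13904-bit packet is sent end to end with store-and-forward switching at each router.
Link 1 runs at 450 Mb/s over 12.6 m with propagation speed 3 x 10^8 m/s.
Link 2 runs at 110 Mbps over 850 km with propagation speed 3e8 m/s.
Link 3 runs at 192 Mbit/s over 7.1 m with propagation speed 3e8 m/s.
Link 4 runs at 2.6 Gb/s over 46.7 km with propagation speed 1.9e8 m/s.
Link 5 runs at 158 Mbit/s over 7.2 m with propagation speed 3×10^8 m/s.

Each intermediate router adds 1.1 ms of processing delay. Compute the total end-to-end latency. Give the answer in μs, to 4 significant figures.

Transmission delays (L/R per hop): 30.8978, 126.4, 72.4167, 5.34769, 88 μs; sum = 323.062 μs.
Propagation delays (d/s per hop): 0.042, 2833.33, 0.0236667, 245.789, 0.024 μs; sum = 3079.21 μs.
Processing at 4 router(s): 4 × 1.1 ms = 4400 μs.
End-to-end = 7802 μs.

7802 μs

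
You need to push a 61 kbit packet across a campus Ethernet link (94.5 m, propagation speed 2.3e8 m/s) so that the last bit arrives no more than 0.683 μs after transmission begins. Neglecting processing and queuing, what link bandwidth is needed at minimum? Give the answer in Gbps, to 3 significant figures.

Propagation delay = 94.5 / 2.3e+08 = 0.41087 μs.
Transmission budget = 0.683 − 0.41087 = 0.27213 μs.
R ≥ L / t_tx = 61000 bits / 2.7213e-07 s = 224 Gbps.

224 Gbps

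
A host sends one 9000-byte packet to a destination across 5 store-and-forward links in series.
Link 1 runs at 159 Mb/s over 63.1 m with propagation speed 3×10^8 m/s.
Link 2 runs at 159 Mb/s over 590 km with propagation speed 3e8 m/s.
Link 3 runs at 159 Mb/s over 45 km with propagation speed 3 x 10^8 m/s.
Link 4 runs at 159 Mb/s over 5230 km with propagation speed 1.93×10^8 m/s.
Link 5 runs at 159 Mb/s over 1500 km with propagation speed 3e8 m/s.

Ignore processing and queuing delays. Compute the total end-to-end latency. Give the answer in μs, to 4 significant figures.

L = 9000 × 8 = 72000 bits.
Transmission delay per hop = L/R = 72000/159000000 = 452.83 μs; 5 hops → 2264.15 μs.
Propagation delays (d/s per hop): 0.210333, 1966.67, 150, 27098.4, 5000 μs; sum = 34215.3 μs.
End-to-end = 36480 μs.

36480 μs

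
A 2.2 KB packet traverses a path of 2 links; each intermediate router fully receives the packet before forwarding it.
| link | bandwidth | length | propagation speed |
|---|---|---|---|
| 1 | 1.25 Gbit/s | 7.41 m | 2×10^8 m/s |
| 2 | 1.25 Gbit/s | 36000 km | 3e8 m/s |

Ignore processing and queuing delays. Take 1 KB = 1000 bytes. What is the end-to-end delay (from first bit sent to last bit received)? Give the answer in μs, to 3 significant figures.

120000 μs

L = 17600 bits.
Transmission delay per hop = L/R = 17600/1250000000 = 14.08 μs; 2 hops → 28.16 μs.
Propagation delays (d/s per hop): 0.03705, 120000 μs; sum = 120000 μs.
End-to-end = 120000 μs.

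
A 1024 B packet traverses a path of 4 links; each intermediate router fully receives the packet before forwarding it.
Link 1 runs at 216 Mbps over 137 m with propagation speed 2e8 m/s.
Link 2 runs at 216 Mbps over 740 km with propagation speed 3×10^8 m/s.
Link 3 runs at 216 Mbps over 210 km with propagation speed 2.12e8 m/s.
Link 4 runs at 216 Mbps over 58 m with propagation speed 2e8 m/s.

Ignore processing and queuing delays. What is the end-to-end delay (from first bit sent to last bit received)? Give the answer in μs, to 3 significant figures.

L = 1024 × 8 = 8192 bits.
Transmission delay per hop = L/R = 8192/216000000 = 37.9259 μs; 4 hops → 151.704 μs.
Propagation delays (d/s per hop): 0.685, 2466.67, 990.566, 0.29 μs; sum = 3458.21 μs.
End-to-end = 3610 μs.

3610 μs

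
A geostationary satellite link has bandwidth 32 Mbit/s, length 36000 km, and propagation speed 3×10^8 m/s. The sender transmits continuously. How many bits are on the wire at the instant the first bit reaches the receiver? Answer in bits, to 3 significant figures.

Propagation delay = 36000000 / 300000000 = 0.12 s.
BDP = R × t_prop = 32000000 × 0.12 = 3840000 bits.

3840000 bits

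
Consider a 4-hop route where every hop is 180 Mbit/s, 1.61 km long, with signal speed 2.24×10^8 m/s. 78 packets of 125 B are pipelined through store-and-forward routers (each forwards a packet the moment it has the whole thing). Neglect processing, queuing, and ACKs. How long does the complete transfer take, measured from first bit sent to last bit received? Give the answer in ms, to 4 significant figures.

0.4788 ms

Per-hop transmission t_tx = L/R = 1000/180000000 = 0.00555556 ms.
Per-hop propagation t_prop = 1610/2.24e+08 = 0.0071875 ms.
Pipeline fill: first packet needs 4·t_tx to clear all hops; remaining 77 packets each add one t_tx.
Total = (4+78-1)·t_tx + 4·t_prop = 81·0.00555556 + 4·0.0071875 = 0.4788 ms.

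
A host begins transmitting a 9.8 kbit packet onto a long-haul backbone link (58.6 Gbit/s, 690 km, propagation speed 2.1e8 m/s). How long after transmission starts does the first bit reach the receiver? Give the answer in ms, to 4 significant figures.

First bit experiences only propagation delay: d/s = 690000/210000000 = 3.286 ms.

3.286 ms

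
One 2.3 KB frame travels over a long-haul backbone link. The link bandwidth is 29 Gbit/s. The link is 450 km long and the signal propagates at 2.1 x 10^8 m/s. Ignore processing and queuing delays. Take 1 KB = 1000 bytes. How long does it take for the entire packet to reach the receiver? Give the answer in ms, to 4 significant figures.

L = 18400 bits.
Transmission delay = L/R = 18400 / 29000000000 = 0.000634483 ms.
Propagation delay = d/s = 450000 m / 210000000 m/s = 2.14286 ms.
Total = 2.143 ms.

2.143 ms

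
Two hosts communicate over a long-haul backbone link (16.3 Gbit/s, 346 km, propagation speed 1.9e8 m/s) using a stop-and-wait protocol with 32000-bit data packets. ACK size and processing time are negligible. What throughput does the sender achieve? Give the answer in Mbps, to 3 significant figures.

t_tx = L/R = 32000/16300000000 = 1.96319e-06 s.
t_prop = 346000/190000000 = 0.00182105 s; RTT = 0.00364211 s.
Cycle = t_tx + RTT = 0.00364407 s.
Throughput = L / cycle = 32000 / 0.00364407 = 8.78 Mbps.

8.78 Mbps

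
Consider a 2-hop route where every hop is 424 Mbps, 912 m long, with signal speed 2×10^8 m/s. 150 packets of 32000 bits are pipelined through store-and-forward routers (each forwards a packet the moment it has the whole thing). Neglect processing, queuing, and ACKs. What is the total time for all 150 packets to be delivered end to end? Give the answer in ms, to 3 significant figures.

11.4 ms

Per-hop transmission t_tx = L/R = 32000/424000000 = 0.0754717 ms.
Per-hop propagation t_prop = 912/200000000 = 0.00456 ms.
Pipeline fill: first packet needs 2·t_tx to clear all hops; remaining 149 packets each add one t_tx.
Total = (2+150-1)·t_tx + 2·t_prop = 151·0.0754717 + 2·0.00456 = 11.4 ms.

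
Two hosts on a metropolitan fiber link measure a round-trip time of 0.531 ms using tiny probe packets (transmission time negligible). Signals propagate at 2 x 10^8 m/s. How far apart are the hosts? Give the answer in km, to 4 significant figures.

One-way propagation = RTT/2 = 0.2655 ms.
d = s × t = 200000000 × 0.0002655 = 53.10 km.

53.10 km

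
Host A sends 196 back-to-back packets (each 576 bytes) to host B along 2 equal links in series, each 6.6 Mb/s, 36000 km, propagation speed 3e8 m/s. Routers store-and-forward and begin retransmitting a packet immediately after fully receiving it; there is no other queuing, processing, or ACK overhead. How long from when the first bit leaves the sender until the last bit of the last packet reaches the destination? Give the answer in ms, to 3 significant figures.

378 ms

Per-hop transmission t_tx = L/R = 4608/6600000 = 0.698182 ms.
Per-hop propagation t_prop = 36000000/300000000 = 120 ms.
Pipeline fill: first packet needs 2·t_tx to clear all hops; remaining 195 packets each add one t_tx.
Total = (2+196-1)·t_tx + 2·t_prop = 197·0.698182 + 2·120 = 378 ms.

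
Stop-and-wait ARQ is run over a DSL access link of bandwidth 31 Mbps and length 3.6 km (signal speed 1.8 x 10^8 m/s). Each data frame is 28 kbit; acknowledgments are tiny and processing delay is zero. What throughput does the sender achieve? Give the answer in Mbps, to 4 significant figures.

t_tx = L/R = 28000/31000000 = 0.000903226 s.
t_prop = 3600/180000000 = 2e-05 s; RTT = 4e-05 s.
Cycle = t_tx + RTT = 0.000943226 s.
Throughput = L / cycle = 28000 / 0.000943226 = 29.69 Mbps.

29.69 Mbps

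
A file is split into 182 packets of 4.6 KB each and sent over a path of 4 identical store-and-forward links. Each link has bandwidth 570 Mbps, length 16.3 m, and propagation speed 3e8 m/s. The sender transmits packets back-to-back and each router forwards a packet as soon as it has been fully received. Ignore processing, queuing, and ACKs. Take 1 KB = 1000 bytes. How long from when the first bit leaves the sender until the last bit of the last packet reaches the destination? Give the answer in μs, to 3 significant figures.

Per-hop transmission t_tx = L/R = 36800/570000000 = 64.5614 μs.
Per-hop propagation t_prop = 16.3/300000000 = 0.0543333 μs.
Pipeline fill: first packet needs 4·t_tx to clear all hops; remaining 181 packets each add one t_tx.
Total = (4+182-1)·t_tx + 4·t_prop = 185·64.5614 + 4·0.0543333 = 11900 μs.

11900 μs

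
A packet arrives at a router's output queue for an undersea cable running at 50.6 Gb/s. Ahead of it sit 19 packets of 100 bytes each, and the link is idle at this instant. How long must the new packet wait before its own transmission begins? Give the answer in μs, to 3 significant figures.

Each queued packet: L/R = 800/50600000000 = 0.0158103 μs.
19 queued → 0.300395 μs.
Queuing delay = 0.300 μs.

0.300 μs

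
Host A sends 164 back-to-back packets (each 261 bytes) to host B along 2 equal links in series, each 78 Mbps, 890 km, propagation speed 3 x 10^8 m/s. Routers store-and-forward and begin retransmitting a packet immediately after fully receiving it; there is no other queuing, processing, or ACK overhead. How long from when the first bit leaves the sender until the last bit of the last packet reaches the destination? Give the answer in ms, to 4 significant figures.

Per-hop transmission t_tx = L/R = 2088/78000000 = 0.0267692 ms.
Per-hop propagation t_prop = 890000/300000000 = 2.96667 ms.
Pipeline fill: first packet needs 2·t_tx to clear all hops; remaining 163 packets each add one t_tx.
Total = (2+164-1)·t_tx + 2·t_prop = 165·0.0267692 + 2·2.96667 = 10.35 ms.

10.35 ms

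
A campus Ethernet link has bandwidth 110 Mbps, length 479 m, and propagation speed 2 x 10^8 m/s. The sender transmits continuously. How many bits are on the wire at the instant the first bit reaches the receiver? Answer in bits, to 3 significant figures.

Propagation delay = 479 / 200000000 = 2.395e-06 s.
BDP = R × t_prop = 110000000 × 2.395e-06 = 263.45 bits.

263 bits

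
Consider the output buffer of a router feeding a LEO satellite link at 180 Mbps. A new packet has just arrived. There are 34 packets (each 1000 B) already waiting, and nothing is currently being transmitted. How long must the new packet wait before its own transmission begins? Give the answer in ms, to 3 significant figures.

1.51 ms

Each queued packet: L/R = 8000/180000000 = 0.0444444 ms.
34 queued → 1.51111 ms.
Queuing delay = 1.51 ms.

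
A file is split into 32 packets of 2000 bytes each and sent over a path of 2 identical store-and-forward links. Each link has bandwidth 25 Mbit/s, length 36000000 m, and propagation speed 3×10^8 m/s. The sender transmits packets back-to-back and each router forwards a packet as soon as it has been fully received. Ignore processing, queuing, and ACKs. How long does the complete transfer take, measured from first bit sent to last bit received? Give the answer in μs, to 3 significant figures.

261000 μs

Per-hop transmission t_tx = L/R = 16000/25000000 = 640 μs.
Per-hop propagation t_prop = 36000000/300000000 = 120000 μs.
Pipeline fill: first packet needs 2·t_tx to clear all hops; remaining 31 packets each add one t_tx.
Total = (2+32-1)·t_tx + 2·t_prop = 33·640 + 2·120000 = 261000 μs.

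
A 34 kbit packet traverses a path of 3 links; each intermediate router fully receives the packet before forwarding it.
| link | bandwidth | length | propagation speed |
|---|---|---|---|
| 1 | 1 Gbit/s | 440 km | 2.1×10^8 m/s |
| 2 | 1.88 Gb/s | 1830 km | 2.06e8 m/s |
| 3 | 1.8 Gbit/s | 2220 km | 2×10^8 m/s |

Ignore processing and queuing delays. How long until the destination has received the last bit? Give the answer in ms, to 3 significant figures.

L = 34000 bits.
Transmission delays (L/R per hop): 0.034, 0.0180851, 0.0188889 ms; sum = 0.070974 ms.
Propagation delays (d/s per hop): 2.09524, 8.8835, 11.1 ms; sum = 22.0787 ms.
End-to-end = 22.1 ms.

22.1 ms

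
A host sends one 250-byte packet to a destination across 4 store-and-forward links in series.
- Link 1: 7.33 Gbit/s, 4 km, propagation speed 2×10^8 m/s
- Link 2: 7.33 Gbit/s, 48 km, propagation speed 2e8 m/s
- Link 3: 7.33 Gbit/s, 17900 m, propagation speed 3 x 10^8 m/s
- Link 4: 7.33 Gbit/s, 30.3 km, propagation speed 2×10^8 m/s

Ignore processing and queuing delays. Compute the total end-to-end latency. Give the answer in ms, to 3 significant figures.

0.472 ms

L = 250 × 8 = 2000 bits.
Transmission delay per hop = L/R = 2000/7330000000 = 0.000272851 ms; 4 hops → 0.00109141 ms.
Propagation delays (d/s per hop): 0.02, 0.24, 0.0596667, 0.1515 ms; sum = 0.471167 ms.
End-to-end = 0.472 ms.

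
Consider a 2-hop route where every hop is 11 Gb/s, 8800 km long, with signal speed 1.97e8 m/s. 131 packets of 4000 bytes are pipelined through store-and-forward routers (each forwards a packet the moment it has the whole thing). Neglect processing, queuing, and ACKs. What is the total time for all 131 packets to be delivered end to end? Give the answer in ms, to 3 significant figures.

89.7 ms

Per-hop transmission t_tx = L/R = 32000/11000000000 = 0.00290909 ms.
Per-hop propagation t_prop = 8800000/197000000 = 44.6701 ms.
Pipeline fill: first packet needs 2·t_tx to clear all hops; remaining 130 packets each add one t_tx.
Total = (2+131-1)·t_tx + 2·t_prop = 132·0.00290909 + 2·44.6701 = 89.7 ms.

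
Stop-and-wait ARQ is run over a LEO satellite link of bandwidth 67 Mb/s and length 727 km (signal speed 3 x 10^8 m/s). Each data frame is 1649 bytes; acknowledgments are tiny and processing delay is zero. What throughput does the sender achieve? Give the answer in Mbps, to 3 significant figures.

2.62 Mbps

t_tx = L/R = 13192/67000000 = 0.000196896 s.
t_prop = 727000/300000000 = 0.00242333 s; RTT = 0.00484667 s.
Cycle = t_tx + RTT = 0.00504356 s.
Throughput = L / cycle = 13192 / 0.00504356 = 2.62 Mbps.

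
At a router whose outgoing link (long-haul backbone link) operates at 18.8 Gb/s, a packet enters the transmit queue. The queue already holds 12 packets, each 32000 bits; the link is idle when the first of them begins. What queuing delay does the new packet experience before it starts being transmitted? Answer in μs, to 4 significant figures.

20.43 μs

Each queued packet: L/R = 32000/18800000000 = 1.70213 μs.
12 queued → 20.4255 μs.
Queuing delay = 20.43 μs.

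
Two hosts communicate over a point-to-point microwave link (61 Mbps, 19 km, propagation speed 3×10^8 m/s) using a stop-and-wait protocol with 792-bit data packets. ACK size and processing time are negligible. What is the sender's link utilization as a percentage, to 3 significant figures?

t_tx = L/R = 792/61000000 = 1.29836e-05 s.
t_prop = 19000/300000000 = 6.33333e-05 s; RTT = 0.000126667 s.
Cycle = t_tx + RTT = 0.00013965 s.
Utilization = t_tx / cycle = 1.29836e-05/0.00013965 = 9.30 %.

9.30 %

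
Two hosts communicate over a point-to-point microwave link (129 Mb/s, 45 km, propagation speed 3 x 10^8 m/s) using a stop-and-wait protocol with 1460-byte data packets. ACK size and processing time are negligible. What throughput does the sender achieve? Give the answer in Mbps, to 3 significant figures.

29.9 Mbps

t_tx = L/R = 11680/129000000 = 9.05426e-05 s.
t_prop = 45000/300000000 = 0.00015 s; RTT = 0.0003 s.
Cycle = t_tx + RTT = 0.000390543 s.
Throughput = L / cycle = 11680 / 0.000390543 = 29.9 Mbps.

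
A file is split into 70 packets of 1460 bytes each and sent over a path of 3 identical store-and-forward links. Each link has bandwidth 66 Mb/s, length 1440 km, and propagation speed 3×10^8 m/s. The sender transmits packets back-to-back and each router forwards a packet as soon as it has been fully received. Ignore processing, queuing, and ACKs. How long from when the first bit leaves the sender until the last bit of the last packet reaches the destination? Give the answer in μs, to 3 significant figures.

27100 μs

Per-hop transmission t_tx = L/R = 11680/66000000 = 176.97 μs.
Per-hop propagation t_prop = 1440000/300000000 = 4800 μs.
Pipeline fill: first packet needs 3·t_tx to clear all hops; remaining 69 packets each add one t_tx.
Total = (3+70-1)·t_tx + 3·t_prop = 72·176.97 + 3·4800 = 27100 μs.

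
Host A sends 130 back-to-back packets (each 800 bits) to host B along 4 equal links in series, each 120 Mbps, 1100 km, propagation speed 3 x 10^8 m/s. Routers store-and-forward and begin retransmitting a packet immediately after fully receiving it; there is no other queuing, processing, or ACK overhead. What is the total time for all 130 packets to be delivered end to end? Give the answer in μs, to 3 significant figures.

15600 μs

Per-hop transmission t_tx = L/R = 800/120000000 = 6.66667 μs.
Per-hop propagation t_prop = 1100000/300000000 = 3666.67 μs.
Pipeline fill: first packet needs 4·t_tx to clear all hops; remaining 129 packets each add one t_tx.
Total = (4+130-1)·t_tx + 4·t_prop = 133·6.66667 + 4·3666.67 = 15600 μs.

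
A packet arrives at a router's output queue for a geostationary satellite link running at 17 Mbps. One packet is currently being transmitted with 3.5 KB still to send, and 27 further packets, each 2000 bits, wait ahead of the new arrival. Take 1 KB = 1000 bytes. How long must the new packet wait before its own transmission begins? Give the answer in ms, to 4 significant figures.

4.824 ms

Each queued packet: L/R = 2000/17000000 = 0.117647 ms.
27 queued → 3.17647 ms.
Plus remaining 28000 bits of current packet: 1.64706 ms.
Queuing delay = 4.824 ms.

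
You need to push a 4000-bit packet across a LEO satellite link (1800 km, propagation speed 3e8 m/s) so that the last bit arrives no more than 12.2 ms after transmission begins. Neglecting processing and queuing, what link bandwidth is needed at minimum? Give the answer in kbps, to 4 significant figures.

645.2 kbps

Propagation delay = 1800000 / 300000000 = 6 ms.
Transmission budget = 12.2 − 6 = 6.2 ms.
R ≥ L / t_tx = 4000 bits / 0.0062 s = 645.2 kbps.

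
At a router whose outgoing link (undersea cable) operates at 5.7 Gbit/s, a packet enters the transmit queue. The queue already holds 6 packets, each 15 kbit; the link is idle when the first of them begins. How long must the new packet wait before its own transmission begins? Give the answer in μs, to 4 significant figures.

Each queued packet: L/R = 15000/5700000000 = 2.63158 μs.
6 queued → 15.7895 μs.
Queuing delay = 15.79 μs.

15.79 μs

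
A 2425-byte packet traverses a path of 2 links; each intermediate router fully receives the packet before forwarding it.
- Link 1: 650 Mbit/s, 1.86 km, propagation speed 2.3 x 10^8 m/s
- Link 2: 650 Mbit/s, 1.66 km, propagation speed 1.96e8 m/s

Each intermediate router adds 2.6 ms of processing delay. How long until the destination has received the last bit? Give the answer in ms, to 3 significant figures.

L = 2425 × 8 = 19400 bits.
Transmission delay per hop = L/R = 19400/650000000 = 0.0298462 ms; 2 hops → 0.0596923 ms.
Propagation delays (d/s per hop): 0.00808696, 0.00846939 ms; sum = 0.0165563 ms.
Processing at 1 router(s): 1 × 2.6 ms = 2.6 ms.
End-to-end = 2.68 ms.

2.68 ms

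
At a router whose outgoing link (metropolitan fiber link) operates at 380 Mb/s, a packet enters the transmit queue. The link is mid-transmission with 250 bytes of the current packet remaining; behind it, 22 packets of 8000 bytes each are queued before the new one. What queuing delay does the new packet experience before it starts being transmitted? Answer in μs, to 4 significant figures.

Each queued packet: L/R = 64000/380000000 = 168.421 μs.
22 queued → 3705.26 μs.
Plus remaining 2000 bits of current packet: 5.26316 μs.
Queuing delay = 3711 μs.

3711 μs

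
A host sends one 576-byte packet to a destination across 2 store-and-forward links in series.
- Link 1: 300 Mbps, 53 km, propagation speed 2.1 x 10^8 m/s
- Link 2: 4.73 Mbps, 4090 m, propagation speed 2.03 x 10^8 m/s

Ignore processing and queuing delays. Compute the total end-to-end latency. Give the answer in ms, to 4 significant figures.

1.262 ms

L = 576 × 8 = 4608 bits.
Transmission delays (L/R per hop): 0.01536, 0.974207 ms; sum = 0.989567 ms.
Propagation delays (d/s per hop): 0.252381, 0.0201478 ms; sum = 0.272529 ms.
End-to-end = 1.262 ms.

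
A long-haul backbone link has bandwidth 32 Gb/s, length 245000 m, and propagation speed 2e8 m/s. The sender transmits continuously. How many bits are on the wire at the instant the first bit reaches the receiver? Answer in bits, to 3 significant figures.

39200000 bits

Propagation delay = 245000 / 200000000 = 0.001225 s.
BDP = R × t_prop = 32000000000 × 0.001225 = 39200000 bits.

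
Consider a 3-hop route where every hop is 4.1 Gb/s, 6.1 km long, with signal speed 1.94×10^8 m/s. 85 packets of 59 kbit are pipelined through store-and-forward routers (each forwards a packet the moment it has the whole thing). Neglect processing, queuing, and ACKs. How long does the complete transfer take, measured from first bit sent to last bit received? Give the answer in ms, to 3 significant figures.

1.35 ms

Per-hop transmission t_tx = L/R = 59000/4.1e+09 = 0.0143902 ms.
Per-hop propagation t_prop = 6100/194000000 = 0.0314433 ms.
Pipeline fill: first packet needs 3·t_tx to clear all hops; remaining 84 packets each add one t_tx.
Total = (3+85-1)·t_tx + 3·t_prop = 87·0.0143902 + 3·0.0314433 = 1.35 ms.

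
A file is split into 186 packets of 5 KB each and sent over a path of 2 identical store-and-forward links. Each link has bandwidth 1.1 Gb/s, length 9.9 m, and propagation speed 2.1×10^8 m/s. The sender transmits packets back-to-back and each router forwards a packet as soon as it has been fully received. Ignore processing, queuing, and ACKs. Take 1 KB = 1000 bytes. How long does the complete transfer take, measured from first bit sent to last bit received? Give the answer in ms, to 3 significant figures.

Per-hop transmission t_tx = L/R = 40000/1100000000 = 0.0363636 ms.
Per-hop propagation t_prop = 9.9/210000000 = 4.71429e-05 ms.
Pipeline fill: first packet needs 2·t_tx to clear all hops; remaining 185 packets each add one t_tx.
Total = (2+186-1)·t_tx + 2·t_prop = 187·0.0363636 + 2·4.71429e-05 = 6.80 ms.

6.80 ms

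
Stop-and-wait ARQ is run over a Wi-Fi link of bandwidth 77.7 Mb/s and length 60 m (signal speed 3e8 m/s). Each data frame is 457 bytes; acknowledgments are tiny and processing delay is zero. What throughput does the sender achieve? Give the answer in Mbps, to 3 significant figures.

77.0 Mbps

t_tx = L/R = 3656/77700000 = 4.70528e-05 s.
t_prop = 60/300000000 = 2e-07 s; RTT = 4e-07 s.
Cycle = t_tx + RTT = 4.74528e-05 s.
Throughput = L / cycle = 3656 / 4.74528e-05 = 77.0 Mbps.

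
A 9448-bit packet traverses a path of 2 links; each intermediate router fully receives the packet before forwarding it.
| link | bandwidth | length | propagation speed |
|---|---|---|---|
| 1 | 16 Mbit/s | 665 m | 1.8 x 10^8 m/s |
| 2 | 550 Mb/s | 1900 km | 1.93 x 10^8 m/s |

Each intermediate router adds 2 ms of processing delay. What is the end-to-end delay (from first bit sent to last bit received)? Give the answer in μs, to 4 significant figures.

Transmission delays (L/R per hop): 590.5, 17.1782 μs; sum = 607.678 μs.
Propagation delays (d/s per hop): 3.69444, 9844.56 μs; sum = 9848.25 μs.
Processing at 1 router(s): 1 × 2 ms = 2000 μs.
End-to-end = 12460 μs.

12460 μs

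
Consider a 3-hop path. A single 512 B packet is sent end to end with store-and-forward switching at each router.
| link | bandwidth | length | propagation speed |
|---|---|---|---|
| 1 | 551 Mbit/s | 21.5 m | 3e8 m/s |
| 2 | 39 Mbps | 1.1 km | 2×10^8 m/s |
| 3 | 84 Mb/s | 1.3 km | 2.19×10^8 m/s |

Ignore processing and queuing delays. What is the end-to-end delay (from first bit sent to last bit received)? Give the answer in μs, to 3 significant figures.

173 μs

L = 512 × 8 = 4096 bits.
Transmission delays (L/R per hop): 7.43376, 105.026, 48.7619 μs; sum = 161.221 μs.
Propagation delays (d/s per hop): 0.0716667, 5.5, 5.93607 μs; sum = 11.5077 μs.
End-to-end = 173 μs.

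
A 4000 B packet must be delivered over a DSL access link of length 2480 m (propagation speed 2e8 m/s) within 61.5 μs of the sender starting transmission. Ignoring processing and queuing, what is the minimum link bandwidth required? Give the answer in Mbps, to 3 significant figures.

652 Mbps

L = 32000 bits.
Propagation delay = 2480 / 200000000 = 12.4 μs.
Transmission budget = 61.5 − 12.4 = 49.1 μs.
R ≥ L / t_tx = 32000 bits / 4.91e-05 s = 652 Mbps.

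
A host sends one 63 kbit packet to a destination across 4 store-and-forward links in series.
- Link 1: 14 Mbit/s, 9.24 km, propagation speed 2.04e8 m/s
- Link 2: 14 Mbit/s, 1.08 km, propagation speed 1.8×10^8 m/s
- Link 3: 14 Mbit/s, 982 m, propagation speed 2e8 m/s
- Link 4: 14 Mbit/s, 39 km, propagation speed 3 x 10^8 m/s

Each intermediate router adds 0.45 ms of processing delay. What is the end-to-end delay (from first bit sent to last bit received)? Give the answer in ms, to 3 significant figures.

L = 63000 bits.
Transmission delay per hop = L/R = 63000/14000000 = 4.5 ms; 4 hops → 18 ms.
Propagation delays (d/s per hop): 0.0452941, 0.006, 0.00491, 0.13 ms; sum = 0.186204 ms.
Processing at 3 router(s): 3 × 0.45 ms = 1.35 ms.
End-to-end = 19.5 ms.

19.5 ms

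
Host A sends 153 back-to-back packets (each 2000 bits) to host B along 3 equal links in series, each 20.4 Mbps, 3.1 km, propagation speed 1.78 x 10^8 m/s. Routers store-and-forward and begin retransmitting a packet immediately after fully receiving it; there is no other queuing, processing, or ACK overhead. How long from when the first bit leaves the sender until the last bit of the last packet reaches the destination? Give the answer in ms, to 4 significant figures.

15.25 ms

Per-hop transmission t_tx = L/R = 2000/20400000 = 0.0980392 ms.
Per-hop propagation t_prop = 3100/178000000 = 0.0174157 ms.
Pipeline fill: first packet needs 3·t_tx to clear all hops; remaining 152 packets each add one t_tx.
Total = (3+153-1)·t_tx + 3·t_prop = 155·0.0980392 + 3·0.0174157 = 15.25 ms.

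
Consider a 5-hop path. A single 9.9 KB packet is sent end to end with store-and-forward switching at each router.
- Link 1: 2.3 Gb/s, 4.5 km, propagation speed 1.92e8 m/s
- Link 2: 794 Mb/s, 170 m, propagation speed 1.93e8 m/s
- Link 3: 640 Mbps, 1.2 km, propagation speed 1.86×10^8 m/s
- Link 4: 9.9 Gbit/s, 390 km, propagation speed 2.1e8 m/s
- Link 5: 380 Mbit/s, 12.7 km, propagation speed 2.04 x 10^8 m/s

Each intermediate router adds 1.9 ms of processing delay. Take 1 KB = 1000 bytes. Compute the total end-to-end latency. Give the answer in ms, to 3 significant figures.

10.0 ms

L = 79200 bits.
Transmission delays (L/R per hop): 0.0344348, 0.0997481, 0.12375, 0.008, 0.208421 ms; sum = 0.474354 ms.
Propagation delays (d/s per hop): 0.0234375, 0.000880829, 0.00645161, 1.85714, 0.0622549 ms; sum = 1.95017 ms.
Processing at 4 router(s): 4 × 1.9 ms = 7.6 ms.
End-to-end = 10.0 ms.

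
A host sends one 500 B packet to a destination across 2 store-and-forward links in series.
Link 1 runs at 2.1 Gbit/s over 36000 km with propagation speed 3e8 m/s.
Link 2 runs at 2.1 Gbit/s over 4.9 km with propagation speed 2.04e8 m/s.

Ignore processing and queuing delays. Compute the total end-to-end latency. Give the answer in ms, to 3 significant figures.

L = 500 × 8 = 4000 bits.
Transmission delay per hop = L/R = 4000/2100000000 = 0.00190476 ms; 2 hops → 0.00380952 ms.
Propagation delays (d/s per hop): 120, 0.0240196 ms; sum = 120.024 ms.
End-to-end = 120 ms.

120 ms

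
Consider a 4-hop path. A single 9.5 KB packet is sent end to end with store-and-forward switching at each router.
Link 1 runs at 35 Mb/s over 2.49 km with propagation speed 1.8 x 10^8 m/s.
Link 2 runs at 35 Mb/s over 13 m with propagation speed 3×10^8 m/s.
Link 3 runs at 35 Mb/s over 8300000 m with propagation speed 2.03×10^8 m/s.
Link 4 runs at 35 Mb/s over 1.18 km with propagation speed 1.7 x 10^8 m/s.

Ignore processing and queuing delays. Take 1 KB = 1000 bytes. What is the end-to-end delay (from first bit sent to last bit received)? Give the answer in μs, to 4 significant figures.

L = 76000 bits.
Transmission delay per hop = L/R = 76000/35000000 = 2171.43 μs; 4 hops → 8685.71 μs.
Propagation delays (d/s per hop): 13.8333, 0.0433333, 40886.7, 6.94118 μs; sum = 40907.5 μs.
End-to-end = 49590 μs.

49590 μs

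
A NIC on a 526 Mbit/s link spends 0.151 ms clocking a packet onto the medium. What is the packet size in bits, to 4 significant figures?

79430 bits

L = R × t_tx = 526000000 b/s × 0.000151 s = 79426 bits.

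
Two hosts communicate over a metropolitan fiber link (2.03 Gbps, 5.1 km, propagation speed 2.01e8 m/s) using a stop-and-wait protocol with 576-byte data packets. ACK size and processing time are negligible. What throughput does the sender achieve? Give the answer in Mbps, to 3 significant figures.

86.9 Mbps

t_tx = L/R = 4608/2.03e+09 = 2.26995e-06 s.
t_prop = 5100/2.01e+08 = 2.53731e-05 s; RTT = 5.07463e-05 s.
Cycle = t_tx + RTT = 5.30162e-05 s.
Throughput = L / cycle = 4608 / 5.30162e-05 = 86.9 Mbps.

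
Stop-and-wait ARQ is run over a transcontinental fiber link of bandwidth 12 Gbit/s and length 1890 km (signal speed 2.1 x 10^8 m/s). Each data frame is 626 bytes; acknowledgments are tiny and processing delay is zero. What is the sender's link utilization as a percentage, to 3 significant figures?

0.00232 %

t_tx = L/R = 5008/12000000000 = 4.17333e-07 s.
t_prop = 1890000/210000000 = 0.009 s; RTT = 0.018 s.
Cycle = t_tx + RTT = 0.0180004 s.
Utilization = t_tx / cycle = 4.17333e-07/0.0180004 = 0.00232 %.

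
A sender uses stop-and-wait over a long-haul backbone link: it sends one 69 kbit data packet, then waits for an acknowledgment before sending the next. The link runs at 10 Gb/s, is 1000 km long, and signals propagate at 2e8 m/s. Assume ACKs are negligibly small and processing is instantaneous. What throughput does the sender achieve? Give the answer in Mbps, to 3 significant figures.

6.90 Mbps

t_tx = L/R = 69000/10000000000 = 6.9e-06 s.
t_prop = 1000000/200000000 = 0.005 s; RTT = 0.01 s.
Cycle = t_tx + RTT = 0.0100069 s.
Throughput = L / cycle = 69000 / 0.0100069 = 6.90 Mbps.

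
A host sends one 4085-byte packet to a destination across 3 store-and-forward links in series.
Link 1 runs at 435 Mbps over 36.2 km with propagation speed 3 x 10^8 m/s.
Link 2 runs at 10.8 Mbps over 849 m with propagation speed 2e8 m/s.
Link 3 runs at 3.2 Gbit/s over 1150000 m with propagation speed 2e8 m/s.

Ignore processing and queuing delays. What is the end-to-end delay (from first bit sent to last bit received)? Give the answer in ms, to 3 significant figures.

L = 4085 × 8 = 32680 bits.
Transmission delays (L/R per hop): 0.0751264, 3.02593, 0.0102125 ms; sum = 3.11126 ms.
Propagation delays (d/s per hop): 0.120667, 0.004245, 5.75 ms; sum = 5.87491 ms.
End-to-end = 8.99 ms.

8.99 ms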